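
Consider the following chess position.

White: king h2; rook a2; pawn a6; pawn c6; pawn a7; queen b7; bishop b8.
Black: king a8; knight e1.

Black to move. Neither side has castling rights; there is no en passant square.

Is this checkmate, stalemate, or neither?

Black to move; black king on a8.
In check: yes, from the white queen on b7.
King squares — a7: attacked by Qb7; b7: attacked by Pa6; b8: attacked by Pa7.
Legal moves for Black: none.
In check with no legal moves → checkmate.

checkmate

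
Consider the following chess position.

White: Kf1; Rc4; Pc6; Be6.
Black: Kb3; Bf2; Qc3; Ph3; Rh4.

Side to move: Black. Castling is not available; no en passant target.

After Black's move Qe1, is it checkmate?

yes

After Qe1: white king on f1; in check: yes, from the black queen on e1.
King squares — e1: attacked by Bf2; g1: attacked by Qe1; e2: attacked by Qe1; f2: attacked by Qe1; g2: attacked by Ph3.
White has no legal moves → checkmate.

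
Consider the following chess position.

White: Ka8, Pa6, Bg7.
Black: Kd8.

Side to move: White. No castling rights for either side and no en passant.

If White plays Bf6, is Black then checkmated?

no

After Bf6: black king on d8; in check: yes, from the white bishop on f6.
Black has 4 legal replies: Ke8, Kc8, Kd7, Kc7.
In check but a legal move exists → not checkmate.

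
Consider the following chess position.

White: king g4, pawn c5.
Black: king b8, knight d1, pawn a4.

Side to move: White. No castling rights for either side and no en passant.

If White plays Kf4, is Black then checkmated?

no

After Kf4: black king on b8; in check: no.
Black is not in check, so this cannot be checkmate.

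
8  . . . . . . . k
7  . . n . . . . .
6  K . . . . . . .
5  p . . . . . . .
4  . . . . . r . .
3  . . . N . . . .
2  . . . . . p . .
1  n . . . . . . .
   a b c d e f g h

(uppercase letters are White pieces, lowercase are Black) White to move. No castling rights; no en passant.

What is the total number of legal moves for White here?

4

White to move; king on a6.
In check: yes, from the black knight on c7.
Legal moves: Kb7, Ka7, Kb6, Kxa5.
Count: 4.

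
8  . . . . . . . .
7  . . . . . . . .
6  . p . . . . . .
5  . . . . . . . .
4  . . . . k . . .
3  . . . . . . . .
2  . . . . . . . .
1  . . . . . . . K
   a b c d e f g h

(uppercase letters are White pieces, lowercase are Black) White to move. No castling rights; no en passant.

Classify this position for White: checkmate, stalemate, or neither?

neither

White to move; white king on h1.
In check: no.
Legal moves for White: Kh2, Kg2, Kg1.
White has 3 legal moves and is not in check → neither.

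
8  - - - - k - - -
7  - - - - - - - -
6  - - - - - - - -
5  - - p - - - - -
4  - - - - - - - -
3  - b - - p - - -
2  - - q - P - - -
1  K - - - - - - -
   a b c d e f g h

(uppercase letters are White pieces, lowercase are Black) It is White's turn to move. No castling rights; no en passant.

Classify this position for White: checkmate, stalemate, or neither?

stalemate

White to move; white king on a1.
In check: no.
King squares — b1: attacked by Qc2; a2: attacked by Qc2; b2: attacked by Qc2.
Legal moves for White: none.
Not in check and no legal moves → stalemate.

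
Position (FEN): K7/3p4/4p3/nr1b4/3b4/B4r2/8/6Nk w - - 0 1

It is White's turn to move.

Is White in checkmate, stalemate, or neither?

White to move; white king on a8.
In check: yes, from the black bishop on d5.
King squares — a7: attacked by Bd4; b7: attacked by Na5; b8: attacked by Rb5.
Legal moves for White: none.
In check with no legal moves → checkmate.

checkmate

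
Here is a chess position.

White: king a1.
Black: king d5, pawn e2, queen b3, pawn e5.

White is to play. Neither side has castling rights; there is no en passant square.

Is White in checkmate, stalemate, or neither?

White to move; white king on a1.
In check: no.
King squares — b1: attacked by Qb3; a2: attacked by Qb3; b2: attacked by Qb3.
Legal moves for White: none.
Not in check and no legal moves → stalemate.

stalemate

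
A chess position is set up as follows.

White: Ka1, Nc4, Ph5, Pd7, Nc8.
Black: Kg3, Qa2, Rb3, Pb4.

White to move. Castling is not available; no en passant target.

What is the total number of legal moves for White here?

1

White to move; king on a1.
In check: yes, from the black queen on a2.
Legal moves: Kxa2.
Count: 1.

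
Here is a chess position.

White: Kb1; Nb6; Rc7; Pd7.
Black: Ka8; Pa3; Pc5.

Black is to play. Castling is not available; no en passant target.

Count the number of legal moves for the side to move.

Black to move; king on a8.
In check: yes, from the white knight on b6.
Legal moves: Kb8.
Count: 1.

1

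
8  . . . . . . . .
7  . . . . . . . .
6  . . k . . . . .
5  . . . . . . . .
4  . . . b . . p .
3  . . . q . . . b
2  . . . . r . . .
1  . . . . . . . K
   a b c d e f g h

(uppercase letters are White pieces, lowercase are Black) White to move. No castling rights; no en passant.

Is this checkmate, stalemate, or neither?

White to move; white king on h1.
In check: no.
King squares — g1: attacked by Bd4; g2: attacked by Re2; h2: attacked by Re2.
Legal moves for White: none.
Not in check and no legal moves → stalemate.

stalemate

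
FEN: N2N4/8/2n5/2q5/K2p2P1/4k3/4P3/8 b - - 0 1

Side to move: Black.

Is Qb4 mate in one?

After Qb4: white king on a4; in check: yes, from the black queen on b4.
King squares — a3: attacked by Qb4; b3: attacked by Qb4; b4: attacked by Nc6; a5: attacked by Qb4; b5: attacked by Qb4.
White has no legal moves → checkmate.

yes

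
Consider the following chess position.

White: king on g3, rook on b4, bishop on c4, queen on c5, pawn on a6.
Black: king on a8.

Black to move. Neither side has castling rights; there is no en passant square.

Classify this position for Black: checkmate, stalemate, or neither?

Black to move; black king on a8.
In check: no.
King squares — a7: attacked by Qc5; b7: attacked by Rb4; b8: attacked by Rb4.
Legal moves for Black: none.
Not in check and no legal moves → stalemate.

stalemate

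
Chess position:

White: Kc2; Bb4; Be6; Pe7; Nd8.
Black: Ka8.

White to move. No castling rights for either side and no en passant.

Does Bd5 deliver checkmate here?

After Bd5: black king on a8; in check: yes, from the white bishop on d5.
Black has 2 legal replies: Kb8, Ka7.
In check but a legal move exists → not checkmate.

no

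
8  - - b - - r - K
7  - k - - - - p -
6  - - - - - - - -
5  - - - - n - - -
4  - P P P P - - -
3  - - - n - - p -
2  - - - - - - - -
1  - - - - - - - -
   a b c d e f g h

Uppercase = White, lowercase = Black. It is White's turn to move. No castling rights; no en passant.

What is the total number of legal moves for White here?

2

White to move; king on h8.
In check: yes, from the black rook on f8.
Legal moves: Kh7, Kxg7.
Count: 2.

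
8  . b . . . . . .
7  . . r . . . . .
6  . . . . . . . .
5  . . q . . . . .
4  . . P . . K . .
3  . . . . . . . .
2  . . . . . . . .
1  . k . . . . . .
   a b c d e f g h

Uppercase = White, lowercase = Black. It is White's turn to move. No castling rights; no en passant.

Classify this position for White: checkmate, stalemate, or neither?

White to move; white king on f4.
In check: no.
Legal moves for White: Kg4, Ke4, Kg3, Kf3.
White has 4 legal moves and is not in check → neither.

neither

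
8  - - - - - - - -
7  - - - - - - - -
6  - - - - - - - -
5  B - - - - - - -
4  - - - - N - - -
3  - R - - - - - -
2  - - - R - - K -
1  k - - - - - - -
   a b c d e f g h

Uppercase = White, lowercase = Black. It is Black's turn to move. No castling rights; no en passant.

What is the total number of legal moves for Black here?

Black to move; king on a1.
In check: no.
Legal moves: none.
Count: 0.

0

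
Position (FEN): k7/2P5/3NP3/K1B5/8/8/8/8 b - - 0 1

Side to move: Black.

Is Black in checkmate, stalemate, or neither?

stalemate

Black to move; black king on a8.
In check: no.
King squares — a7: attacked by Bc5; b7: attacked by Nd6; b8: attacked by Pc7.
Legal moves for Black: none.
Not in check and no legal moves → stalemate.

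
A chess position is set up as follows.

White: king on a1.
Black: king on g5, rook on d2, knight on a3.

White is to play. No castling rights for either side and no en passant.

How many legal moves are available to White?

0

White to move; king on a1.
In check: no.
Legal moves: none.
Count: 0.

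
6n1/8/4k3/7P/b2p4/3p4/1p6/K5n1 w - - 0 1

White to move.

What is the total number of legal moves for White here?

3

White to move; king on a1.
In check: yes, from the black pawn on b2.
Legal moves: Kxb2, Ka2, Kb1.
Count: 3.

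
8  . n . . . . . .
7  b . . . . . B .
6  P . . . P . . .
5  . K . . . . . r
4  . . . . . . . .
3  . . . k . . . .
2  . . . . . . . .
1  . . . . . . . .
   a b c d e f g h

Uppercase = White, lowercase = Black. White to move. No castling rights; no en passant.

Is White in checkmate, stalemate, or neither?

neither

White to move; white king on b5.
In check: yes, from the black rook on h5.
King squares — a4: available; b4: available; c4: attacked by Kd3; a5: attacked by Rh5; c5: attacked by Rh5; a6: own pawn; b6: attacked by Ba7; c6: attacked by Nb8.
Legal moves for White: Kb4, Ka4, Be5.
White is in check but has 3 legal moves → neither.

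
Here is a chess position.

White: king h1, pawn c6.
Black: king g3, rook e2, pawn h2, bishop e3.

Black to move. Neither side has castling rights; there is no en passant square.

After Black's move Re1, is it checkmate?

yes

After Re1: white king on h1; in check: yes, from the black rook on e1.
King squares — g1: attacked by Re1; g2: attacked by Kg3; h2: attacked by Kg3.
White has no legal moves → checkmate.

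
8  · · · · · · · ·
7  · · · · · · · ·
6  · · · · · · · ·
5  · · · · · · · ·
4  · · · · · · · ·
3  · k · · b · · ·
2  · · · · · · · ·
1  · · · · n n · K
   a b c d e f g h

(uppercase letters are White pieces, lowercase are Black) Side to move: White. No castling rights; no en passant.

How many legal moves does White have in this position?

0

White to move; king on h1.
In check: no.
Legal moves: none.
Count: 0.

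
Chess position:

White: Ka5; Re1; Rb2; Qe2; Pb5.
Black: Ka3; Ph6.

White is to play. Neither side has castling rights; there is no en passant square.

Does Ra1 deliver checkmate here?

After Ra1: black king on a3; in check: yes, from the white rook on a1.
King squares — a2: attacked by Ra1; b2: attacked by Qe2; b3: attacked by Rb2; a4: attacked by Ra1; b4: attacked by Rb2.
Black has no legal moves → checkmate.

yes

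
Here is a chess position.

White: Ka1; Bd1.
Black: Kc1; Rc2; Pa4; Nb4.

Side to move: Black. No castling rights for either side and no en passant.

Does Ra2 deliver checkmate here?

After Ra2: white king on a1; in check: yes, from the black rook on a2.
King squares — b1: attacked by Kc1; a2: attacked by Nb4; b2: attacked by Kc1.
White has no legal moves → checkmate.

yes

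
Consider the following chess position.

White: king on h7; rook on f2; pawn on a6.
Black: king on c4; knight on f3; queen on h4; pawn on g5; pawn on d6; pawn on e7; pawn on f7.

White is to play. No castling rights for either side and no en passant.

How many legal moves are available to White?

White to move; king on h7.
In check: yes, from the black queen on h4.
Legal moves: Kg8, Kg7.
Count: 2.

2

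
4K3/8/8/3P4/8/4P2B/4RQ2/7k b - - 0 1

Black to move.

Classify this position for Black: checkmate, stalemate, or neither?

Black to move; black king on h1.
In check: no.
King squares — g1: attacked by Qf2; g2: attacked by Qf2; h2: attacked by Qf2.
Legal moves for Black: none.
Not in check and no legal moves → stalemate.

stalemate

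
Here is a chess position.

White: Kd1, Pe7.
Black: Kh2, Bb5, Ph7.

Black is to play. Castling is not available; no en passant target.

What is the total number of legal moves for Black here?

Black to move; king on h2.
In check: no.
Legal moves: Be8, Bd7, Bc6, Ba6, Bc4, Ba4+, Bd3, Be2+, Bf1, Kh3, Kg3, Kg2, Kh1, Kg1, h6, h5.
Count: 16.

16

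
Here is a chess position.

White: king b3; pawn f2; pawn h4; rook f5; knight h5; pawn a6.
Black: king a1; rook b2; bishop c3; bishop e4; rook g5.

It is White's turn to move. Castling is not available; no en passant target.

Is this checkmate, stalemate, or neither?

neither

White to move; white king on b3.
In check: yes, from the black rook on b2.
Legal moves for White: Kc4, Ka4, Kxc3, Ka3.
White is in check but has 4 legal moves → neither.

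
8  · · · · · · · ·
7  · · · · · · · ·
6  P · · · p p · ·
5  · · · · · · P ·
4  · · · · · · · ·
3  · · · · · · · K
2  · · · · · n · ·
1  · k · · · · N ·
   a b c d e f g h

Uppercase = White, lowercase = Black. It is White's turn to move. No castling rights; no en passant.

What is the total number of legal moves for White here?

4

White to move; king on h3.
In check: yes, from the black knight on f2.
Legal moves: Kh4, Kg3, Kh2, Kg2.
Count: 4.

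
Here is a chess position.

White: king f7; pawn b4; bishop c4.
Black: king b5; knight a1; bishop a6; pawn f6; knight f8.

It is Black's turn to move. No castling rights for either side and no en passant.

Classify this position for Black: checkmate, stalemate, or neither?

Black to move; black king on b5.
In check: yes, from the white bishop on c4.
Legal moves for Black: Kc6, Kb6, Kxc4, Kxb4, Ka4.
Black is in check but has 5 legal moves → neither.

neither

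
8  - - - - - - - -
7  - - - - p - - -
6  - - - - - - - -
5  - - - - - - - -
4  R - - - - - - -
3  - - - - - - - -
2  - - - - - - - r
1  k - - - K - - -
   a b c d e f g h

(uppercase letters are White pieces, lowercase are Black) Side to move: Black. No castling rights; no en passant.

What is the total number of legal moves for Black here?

3

Black to move; king on a1.
In check: yes, from the white rook on a4.
Legal moves: Kb2, Kb1, Ra2.
Count: 3.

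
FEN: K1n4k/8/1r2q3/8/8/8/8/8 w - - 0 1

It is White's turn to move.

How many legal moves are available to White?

White to move; king on a8.
In check: no.
Legal moves: none.
Count: 0.

0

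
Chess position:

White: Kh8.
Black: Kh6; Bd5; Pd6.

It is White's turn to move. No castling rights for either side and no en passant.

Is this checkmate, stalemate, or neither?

stalemate

White to move; white king on h8.
In check: no.
King squares — g7: attacked by Kh6; h7: attacked by Kh6; g8: attacked by Bd5.
Legal moves for White: none.
Not in check and no legal moves → stalemate.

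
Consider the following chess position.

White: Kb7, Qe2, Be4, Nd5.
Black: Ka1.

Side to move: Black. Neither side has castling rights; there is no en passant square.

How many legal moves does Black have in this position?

Black to move; king on a1.
In check: no.
Legal moves: none.
Count: 0.

0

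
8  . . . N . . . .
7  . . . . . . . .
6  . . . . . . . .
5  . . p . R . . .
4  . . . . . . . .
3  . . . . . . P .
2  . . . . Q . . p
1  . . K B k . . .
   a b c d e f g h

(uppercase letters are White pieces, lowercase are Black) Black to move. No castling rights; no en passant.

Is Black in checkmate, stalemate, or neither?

Black to move; black king on e1.
In check: yes, from the white queen on e2.
King squares — d1: attacked by Kc1; f1: attacked by Qe2; d2: attacked by Kc1; e2: attacked by Bd1; f2: attacked by Qe2.
Legal moves for Black: none.
In check with no legal moves → checkmate.

checkmate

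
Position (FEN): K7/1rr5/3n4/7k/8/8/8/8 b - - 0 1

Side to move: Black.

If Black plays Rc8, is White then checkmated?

After Rc8: white king on a8; in check: yes, from the black rook on c8.
King squares — a7: attacked by Rb7; b7: attacked by Nd6; b8: attacked by Rb7.
White has no legal moves → checkmate.

yes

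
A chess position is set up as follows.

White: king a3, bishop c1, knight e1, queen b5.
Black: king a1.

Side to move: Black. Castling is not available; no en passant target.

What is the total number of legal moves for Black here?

Black to move; king on a1.
In check: no.
Legal moves: none.
Count: 0.

0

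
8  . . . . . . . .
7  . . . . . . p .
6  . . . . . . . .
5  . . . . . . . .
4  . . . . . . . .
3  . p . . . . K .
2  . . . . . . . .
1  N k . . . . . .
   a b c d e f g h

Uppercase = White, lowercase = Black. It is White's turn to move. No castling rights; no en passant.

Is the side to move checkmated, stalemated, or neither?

neither

White to move; white king on g3.
In check: no.
Legal moves for White: Kh4, Kg4, Kf4, Kh3, Kf3, Kh2, Kg2, Kf2, Nxb3, Nc2.
White has 10 legal moves and is not in check → neither.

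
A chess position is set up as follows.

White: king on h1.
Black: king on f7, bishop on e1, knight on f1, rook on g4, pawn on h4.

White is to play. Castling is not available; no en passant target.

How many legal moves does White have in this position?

White to move; king on h1.
In check: no.
Legal moves: none.
Count: 0.

0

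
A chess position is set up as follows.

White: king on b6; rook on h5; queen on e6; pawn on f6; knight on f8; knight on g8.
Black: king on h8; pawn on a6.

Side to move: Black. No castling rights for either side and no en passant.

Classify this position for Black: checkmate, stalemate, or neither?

checkmate

Black to move; black king on h8.
In check: yes, from the white rook on h5.
King squares — g7: attacked by Pf6; h7: attacked by Rh5; g8: attacked by Qe6.
Legal moves for Black: none.
In check with no legal moves → checkmate.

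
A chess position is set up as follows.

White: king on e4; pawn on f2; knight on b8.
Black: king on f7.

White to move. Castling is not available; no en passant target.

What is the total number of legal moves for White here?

13

White to move; king on e4.
In check: no.
Legal moves: Nd7, Nc6, Na6, Kf5, Ke5, Kd5, Kf4, Kd4, Kf3, Ke3, Kd3, f3, f4.
Count: 13.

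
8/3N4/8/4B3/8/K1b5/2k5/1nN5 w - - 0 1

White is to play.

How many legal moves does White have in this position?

White to move; king on a3.
In check: yes, from the black knight on b1.
Legal moves: Ka4, Ka2.
Count: 2.

2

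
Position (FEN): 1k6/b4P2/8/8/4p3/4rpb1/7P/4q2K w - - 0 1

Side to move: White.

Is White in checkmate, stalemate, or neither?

checkmate

White to move; white king on h1.
In check: yes, from the black queen on e1.
King squares — g1: attacked by Qe1; g2: attacked by Pf3; h2: own pawn.
Legal moves for White: none.
In check with no legal moves → checkmate.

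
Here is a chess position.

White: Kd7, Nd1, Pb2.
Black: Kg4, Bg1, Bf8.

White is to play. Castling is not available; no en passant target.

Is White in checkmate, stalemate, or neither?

White to move; white king on d7.
In check: no.
Legal moves for White: Ke8, Kd8, Kc8, Kc7, Ke6, Kc6, Ne3+, Nc3, Nf2+, b3, b4.
White has 11 legal moves and is not in check → neither.

neither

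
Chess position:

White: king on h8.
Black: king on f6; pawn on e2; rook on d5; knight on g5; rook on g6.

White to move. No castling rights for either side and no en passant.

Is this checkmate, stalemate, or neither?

stalemate

White to move; white king on h8.
In check: no.
King squares — g7: attacked by Kf6; h7: attacked by Ng5; g8: attacked by Rg6.
Legal moves for White: none.
Not in check and no legal moves → stalemate.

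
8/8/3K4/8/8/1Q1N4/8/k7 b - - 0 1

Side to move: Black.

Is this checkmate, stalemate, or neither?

Black to move; black king on a1.
In check: no.
King squares — b1: attacked by Qb3; a2: attacked by Qb3; b2: attacked by Qb3.
Legal moves for Black: none.
Not in check and no legal moves → stalemate.

stalemate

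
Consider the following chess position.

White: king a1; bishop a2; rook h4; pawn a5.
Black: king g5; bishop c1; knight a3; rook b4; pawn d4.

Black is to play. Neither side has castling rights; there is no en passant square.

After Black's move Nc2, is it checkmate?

yes

After Nc2: white king on a1; in check: yes, from the black knight on c2.
King squares — b1: attacked by Rb4; a2: own bishop; b2: attacked by Bc1.
White has no legal moves → checkmate.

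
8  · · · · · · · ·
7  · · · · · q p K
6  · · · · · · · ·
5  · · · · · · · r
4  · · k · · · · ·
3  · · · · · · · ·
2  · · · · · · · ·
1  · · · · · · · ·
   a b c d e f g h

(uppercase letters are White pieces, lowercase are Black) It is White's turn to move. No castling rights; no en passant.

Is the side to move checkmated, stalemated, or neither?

checkmate

White to move; white king on h7.
In check: yes, from the black rook on h5.
King squares — g6: attacked by Qf7; h6: attacked by Rh5; g7: attacked by Qf7; g8: attacked by Qf7; h8: attacked by Rh5.
Legal moves for White: none.
In check with no legal moves → checkmate.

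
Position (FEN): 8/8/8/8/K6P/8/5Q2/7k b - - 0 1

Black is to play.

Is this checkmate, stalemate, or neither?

stalemate

Black to move; black king on h1.
In check: no.
King squares — g1: attacked by Qf2; g2: attacked by Qf2; h2: attacked by Qf2.
Legal moves for Black: none.
Not in check and no legal moves → stalemate.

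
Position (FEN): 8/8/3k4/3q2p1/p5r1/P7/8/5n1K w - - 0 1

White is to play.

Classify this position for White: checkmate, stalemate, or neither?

checkmate

White to move; white king on h1.
In check: yes, from the black queen on d5.
King squares — g1: attacked by Rg4; g2: attacked by Rg4; h2: attacked by Nf1.
Legal moves for White: none.
In check with no legal moves → checkmate.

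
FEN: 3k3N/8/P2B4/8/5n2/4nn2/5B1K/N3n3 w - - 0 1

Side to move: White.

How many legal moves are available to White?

White to move; king on h2.
In check: yes, from the black knight on f3.
Legal moves: Kg3, Kh1.
Count: 2.

2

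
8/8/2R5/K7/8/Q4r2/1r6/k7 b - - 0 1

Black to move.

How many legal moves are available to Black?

Black to move; king on a1.
In check: yes, from the white queen on a3.
Legal moves: Kb1, Rxa3#, Ra2.
Count: 3.

3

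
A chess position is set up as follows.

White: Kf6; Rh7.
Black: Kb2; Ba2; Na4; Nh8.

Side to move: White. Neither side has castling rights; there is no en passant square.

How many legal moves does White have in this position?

White to move; king on f6.
In check: no.
Legal moves: Rxh8, Rg7, Rf7, Re7, Rd7, Rc7, Rb7+, Ra7, Rh6, Rh5, Rh4, Rh3, Rh2+, Rh1, Kg7, Ke7, Kg5, Kf5, Ke5.
Count: 19.

19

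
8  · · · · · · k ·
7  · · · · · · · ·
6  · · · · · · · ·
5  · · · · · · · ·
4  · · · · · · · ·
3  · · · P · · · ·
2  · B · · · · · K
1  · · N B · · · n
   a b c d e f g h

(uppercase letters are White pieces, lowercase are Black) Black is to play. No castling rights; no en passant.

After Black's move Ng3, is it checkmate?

no

After Ng3: white king on h2; in check: no.
White is not in check, so this cannot be checkmate.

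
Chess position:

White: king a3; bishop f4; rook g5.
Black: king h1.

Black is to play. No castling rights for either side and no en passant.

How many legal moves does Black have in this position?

0

Black to move; king on h1.
In check: no.
Legal moves: none.
Count: 0.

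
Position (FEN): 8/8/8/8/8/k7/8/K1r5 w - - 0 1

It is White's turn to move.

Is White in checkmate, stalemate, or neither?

White to move; white king on a1.
In check: yes, from the black rook on c1.
King squares — b1: attacked by Rc1; a2: attacked by Ka3; b2: attacked by Ka3.
Legal moves for White: none.
In check with no legal moves → checkmate.

checkmate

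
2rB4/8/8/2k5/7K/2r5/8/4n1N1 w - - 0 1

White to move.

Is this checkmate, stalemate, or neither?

neither

White to move; white king on h4.
In check: no.
Legal moves for White: Be7+, Bc7, Bf6, Bb6+, Bg5, Ba5, Kh5, Kg5, Kg4, Nh3, Nf3, Ne2.
White has 12 legal moves and is not in check → neither.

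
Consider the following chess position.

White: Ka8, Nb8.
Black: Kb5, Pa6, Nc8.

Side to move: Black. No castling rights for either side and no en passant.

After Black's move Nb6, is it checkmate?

no

After Nb6: white king on a8; in check: yes, from the black knight on b6.
White has 2 legal replies: Kb7, Ka7.
In check but a legal move exists → not checkmate.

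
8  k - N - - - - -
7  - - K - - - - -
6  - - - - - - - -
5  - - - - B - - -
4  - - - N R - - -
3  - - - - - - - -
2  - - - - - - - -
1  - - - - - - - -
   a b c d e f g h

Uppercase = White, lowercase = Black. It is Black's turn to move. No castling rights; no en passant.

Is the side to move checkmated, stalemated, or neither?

Black to move; black king on a8.
In check: no.
King squares — a7: attacked by Nc8; b7: attacked by Kc7; b8: attacked by Kc7.
Legal moves for Black: none.
Not in check and no legal moves → stalemate.

stalemate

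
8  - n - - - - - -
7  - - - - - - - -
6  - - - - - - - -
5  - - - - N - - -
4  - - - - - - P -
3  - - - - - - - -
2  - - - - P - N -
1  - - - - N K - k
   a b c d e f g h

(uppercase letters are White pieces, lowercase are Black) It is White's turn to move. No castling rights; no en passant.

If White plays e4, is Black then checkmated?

no

After e4: black king on h1; in check: no.
Black is not in check, so this cannot be checkmate.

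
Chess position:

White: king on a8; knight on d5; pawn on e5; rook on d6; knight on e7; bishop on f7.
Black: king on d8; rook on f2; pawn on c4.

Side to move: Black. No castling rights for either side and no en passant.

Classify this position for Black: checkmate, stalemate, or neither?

Black to move; black king on d8.
In check: yes, from the white rook on d6.
King squares — c7: attacked by Nd5; d7: attacked by Rd6; e7: attacked by Nd5; c8: attacked by Ne7; e8: attacked by Bf7.
Legal moves for Black: none.
In check with no legal moves → checkmate.

checkmate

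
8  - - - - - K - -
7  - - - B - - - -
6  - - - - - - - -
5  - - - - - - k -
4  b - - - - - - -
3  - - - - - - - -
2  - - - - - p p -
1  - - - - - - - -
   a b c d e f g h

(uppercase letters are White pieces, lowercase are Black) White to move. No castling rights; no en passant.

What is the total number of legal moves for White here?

White to move; king on f8.
In check: no.
Legal moves: Kg8, Ke8, Kg7, Kf7, Ke7, Be8, Bc8, Be6, Bc6, Bf5, Bb5, Bg4, Bxa4, Bh3.
Count: 14.

14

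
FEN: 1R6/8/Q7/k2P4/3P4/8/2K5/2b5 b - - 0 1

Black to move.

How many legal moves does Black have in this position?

1

Black to move; king on a5.
In check: yes, from the white queen on a6.
Legal moves: Kxa6.
Count: 1.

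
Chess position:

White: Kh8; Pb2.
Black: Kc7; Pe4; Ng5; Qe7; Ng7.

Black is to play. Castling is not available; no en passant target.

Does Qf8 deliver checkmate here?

yes

After Qf8: white king on h8; in check: yes, from the black queen on f8.
King squares — g7: attacked by Qf8; h7: attacked by Ng5; g8: attacked by Qf8.
White has no legal moves → checkmate.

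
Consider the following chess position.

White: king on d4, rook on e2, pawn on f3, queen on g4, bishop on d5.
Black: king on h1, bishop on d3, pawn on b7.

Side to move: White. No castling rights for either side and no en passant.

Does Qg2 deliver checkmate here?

After Qg2: black king on h1; in check: yes, from the white queen on g2.
King squares — g1: attacked by Qg2; g2: attacked by Re2; h2: attacked by Qg2.
Black has no legal moves → checkmate.

yes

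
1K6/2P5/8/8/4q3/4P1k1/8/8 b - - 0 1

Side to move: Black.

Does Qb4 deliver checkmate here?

no

After Qb4: white king on b8; in check: yes, from the black queen on b4.
White has 3 legal replies: Kc8, Ka8, Ka7.
In check but a legal move exists → not checkmate.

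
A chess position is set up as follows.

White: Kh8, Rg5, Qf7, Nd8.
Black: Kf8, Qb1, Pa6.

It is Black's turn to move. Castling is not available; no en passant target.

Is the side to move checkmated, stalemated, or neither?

checkmate

Black to move; black king on f8.
In check: yes, from the white queen on f7.
King squares — e7: attacked by Qf7; f7: attacked by Nd8; g7: attacked by Rg5; e8: attacked by Qf7; g8: attacked by Rg5.
Legal moves for Black: none.
In check with no legal moves → checkmate.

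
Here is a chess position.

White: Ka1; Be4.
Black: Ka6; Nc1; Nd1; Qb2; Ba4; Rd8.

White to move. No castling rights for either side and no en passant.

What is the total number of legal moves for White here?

White to move; king on a1.
In check: yes, from the black queen on b2.
Legal moves: none.
Count: 0.

0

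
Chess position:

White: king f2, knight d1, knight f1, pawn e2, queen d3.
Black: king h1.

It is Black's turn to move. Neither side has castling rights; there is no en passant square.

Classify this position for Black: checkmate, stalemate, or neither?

Black to move; black king on h1.
In check: no.
King squares — g1: attacked by Kf2; g2: attacked by Kf2; h2: attacked by Nf1.
Legal moves for Black: none.
Not in check and no legal moves → stalemate.

stalemate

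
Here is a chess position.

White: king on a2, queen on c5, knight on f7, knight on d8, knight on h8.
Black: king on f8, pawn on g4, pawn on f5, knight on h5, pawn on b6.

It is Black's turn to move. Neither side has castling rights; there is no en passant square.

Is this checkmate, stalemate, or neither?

Black to move; black king on f8.
In check: yes, from the white queen on c5.
Legal moves for Black: Kg8, Ke8, Kg7, bxc5.
Black is in check but has 4 legal moves → neither.

neither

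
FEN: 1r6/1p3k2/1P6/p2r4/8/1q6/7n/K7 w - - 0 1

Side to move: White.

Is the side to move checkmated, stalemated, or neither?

White to move; white king on a1.
In check: no.
King squares — b1: attacked by Qb3; a2: attacked by Qb3; b2: attacked by Qb3.
Legal moves for White: none.
Not in check and no legal moves → stalemate.

stalemate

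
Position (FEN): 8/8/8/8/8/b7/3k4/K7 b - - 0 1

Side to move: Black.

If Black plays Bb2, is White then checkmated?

After Bb2: white king on a1; in check: yes, from the black bishop on b2.
White has 3 legal replies: Kxb2, Ka2, Kb1.
In check but a legal move exists → not checkmate.

no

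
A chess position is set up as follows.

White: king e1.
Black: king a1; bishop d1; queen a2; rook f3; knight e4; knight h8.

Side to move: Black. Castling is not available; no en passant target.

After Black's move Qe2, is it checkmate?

After Qe2: white king on e1; in check: yes, from the black queen on e2.
King squares — d1: attacked by Qe2; f1: attacked by Qe2; d2: attacked by Qe2; e2: attacked by Bd1; f2: attacked by Qe2.
White has no legal moves → checkmate.

yes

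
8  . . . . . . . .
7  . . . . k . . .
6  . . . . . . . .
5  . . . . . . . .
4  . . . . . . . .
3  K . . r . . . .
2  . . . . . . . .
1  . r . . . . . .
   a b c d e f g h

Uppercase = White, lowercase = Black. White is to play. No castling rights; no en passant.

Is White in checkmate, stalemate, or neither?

neither

White to move; white king on a3.
In check: yes, from the black rook on d3.
King squares — a2: available; b2: attacked by Rb1; b3: attacked by Rb1; a4: available; b4: attacked by Rb1.
Legal moves for White: Ka4, Ka2.
White is in check but has 2 legal moves → neither.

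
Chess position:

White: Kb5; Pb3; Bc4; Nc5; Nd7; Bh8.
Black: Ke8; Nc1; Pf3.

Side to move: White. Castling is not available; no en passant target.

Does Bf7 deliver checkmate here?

no

After Bf7: black king on e8; in check: yes, from the white bishop on f7.
Black has 3 legal replies: Kd8, Kxf7, Ke7.
In check but a legal move exists → not checkmate.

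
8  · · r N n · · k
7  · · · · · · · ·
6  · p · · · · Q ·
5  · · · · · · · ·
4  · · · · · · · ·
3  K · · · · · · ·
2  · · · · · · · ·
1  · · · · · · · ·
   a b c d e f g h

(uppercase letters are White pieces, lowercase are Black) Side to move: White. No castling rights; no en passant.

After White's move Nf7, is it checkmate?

yes

After Nf7: black king on h8; in check: yes, from the white knight on f7.
King squares — g7: attacked by Qg6; h7: attacked by Qg6; g8: attacked by Qg6.
Black has no legal moves → checkmate.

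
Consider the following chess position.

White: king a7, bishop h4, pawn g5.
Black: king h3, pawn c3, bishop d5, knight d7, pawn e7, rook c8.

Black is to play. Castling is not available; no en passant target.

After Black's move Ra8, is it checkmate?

After Ra8: white king on a7; in check: yes, from the black rook on a8.
King squares — a6: attacked by Ra8; b6: attacked by Nd7; b7: attacked by Bd5; a8: attacked by Bd5; b8: attacked by Nd7.
White has no legal moves → checkmate.

yes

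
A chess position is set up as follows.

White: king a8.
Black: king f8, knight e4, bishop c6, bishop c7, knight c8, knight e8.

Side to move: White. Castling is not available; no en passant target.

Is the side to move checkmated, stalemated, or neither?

White to move; white king on a8.
In check: yes, from the black bishop on c6.
King squares — a7: attacked by Nc8; b7: attacked by Bc6; b8: attacked by Bc7.
Legal moves for White: none.
In check with no legal moves → checkmate.

checkmate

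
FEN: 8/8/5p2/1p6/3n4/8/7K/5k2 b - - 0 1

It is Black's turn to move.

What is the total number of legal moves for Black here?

12

Black to move; king on f1.
In check: no.
Legal moves: Ne6, Nc6, Nf5, Nf3+, Nb3, Ne2, Nc2, Kf2, Ke2, Ke1, f5, b4.
Count: 12.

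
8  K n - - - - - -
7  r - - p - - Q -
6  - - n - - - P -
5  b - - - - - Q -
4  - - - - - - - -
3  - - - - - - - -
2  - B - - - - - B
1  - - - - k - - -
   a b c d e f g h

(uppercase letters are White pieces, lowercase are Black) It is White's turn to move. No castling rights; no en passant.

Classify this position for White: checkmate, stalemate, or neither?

checkmate

White to move; white king on a8.
In check: yes, from the black rook on a7.
King squares — a7: attacked by Nc6; b7: attacked by Ra7; b8: attacked by Nc6.
Legal moves for White: none.
In check with no legal moves → checkmate.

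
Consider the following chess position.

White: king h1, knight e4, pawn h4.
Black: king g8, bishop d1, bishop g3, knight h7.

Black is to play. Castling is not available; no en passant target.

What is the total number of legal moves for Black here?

23

Black to move; king on g8.
In check: no.
Legal moves: Kh8, Kf8, Kg7, Kf7, Nf8, Nf6, Ng5, Bb8, Bc7, Bd6, Be5, Bxh4, Bf4, Bh2, Bf2, Be1, Bh5, Bg4, Ba4, Bf3+, Bb3, Be2, Bc2.
Count: 23.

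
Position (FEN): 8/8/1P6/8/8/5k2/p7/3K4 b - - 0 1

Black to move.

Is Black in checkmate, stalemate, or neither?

Black to move; black king on f3.
In check: no.
Legal moves for Black: Kg4, Kf4, Ke4, Kg3, Ke3, Kg2, Kf2, a1=Q+, a1=R+, a1=B, a1=N.
Black has 11 legal moves and is not in check → neither.

neither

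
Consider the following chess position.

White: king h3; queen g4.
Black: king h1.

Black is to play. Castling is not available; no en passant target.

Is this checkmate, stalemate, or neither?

stalemate

Black to move; black king on h1.
In check: no.
King squares — g1: attacked by Qg4; g2: attacked by Kh3; h2: attacked by Kh3.
Legal moves for Black: none.
Not in check and no legal moves → stalemate.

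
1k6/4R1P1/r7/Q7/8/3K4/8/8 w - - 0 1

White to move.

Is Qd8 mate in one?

yes

After Qd8: black king on b8; in check: yes, from the white queen on d8.
King squares — a7: attacked by Re7; b7: attacked by Re7; c7: attacked by Re7; a8: attacked by Qd8; c8: attacked by Qd8.
Black has no legal moves → checkmate.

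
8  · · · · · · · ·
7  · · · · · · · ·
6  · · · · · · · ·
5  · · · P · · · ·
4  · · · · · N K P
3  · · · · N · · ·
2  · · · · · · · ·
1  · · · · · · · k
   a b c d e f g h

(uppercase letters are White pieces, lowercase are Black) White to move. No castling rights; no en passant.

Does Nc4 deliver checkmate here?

no

After Nc4: black king on h1; in check: no.
Black is not in check, so this cannot be checkmate.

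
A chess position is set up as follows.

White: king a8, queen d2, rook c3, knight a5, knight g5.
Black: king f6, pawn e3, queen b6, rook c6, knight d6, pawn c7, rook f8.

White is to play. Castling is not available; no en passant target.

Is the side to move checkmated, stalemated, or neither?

checkmate

White to move; white king on a8.
In check: yes, from the black rook on f8.
King squares — a7: attacked by Qb6; b7: attacked by Qb6; b8: attacked by Qb6.
Legal moves for White: none.
In check with no legal moves → checkmate.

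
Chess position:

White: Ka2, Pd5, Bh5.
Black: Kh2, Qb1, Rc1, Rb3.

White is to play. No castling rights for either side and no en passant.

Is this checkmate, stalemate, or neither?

White to move; white king on a2.
In check: yes, from the black queen on b1.
King squares — a1: attacked by Qb1; b1: attacked by Rc1; b2: attacked by Qb1; a3: attacked by Rb3; b3: attacked by Qb1.
Legal moves for White: none.
In check with no legal moves → checkmate.

checkmate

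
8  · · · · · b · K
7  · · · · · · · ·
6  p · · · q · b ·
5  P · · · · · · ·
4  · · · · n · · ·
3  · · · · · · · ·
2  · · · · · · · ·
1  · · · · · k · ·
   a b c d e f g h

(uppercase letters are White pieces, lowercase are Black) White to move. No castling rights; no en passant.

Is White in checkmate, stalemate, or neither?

White to move; white king on h8.
In check: no.
King squares — g7: attacked by Bf8; h7: attacked by Bg6; g8: attacked by Qe6.
Legal moves for White: none.
Not in check and no legal moves → stalemate.

stalemate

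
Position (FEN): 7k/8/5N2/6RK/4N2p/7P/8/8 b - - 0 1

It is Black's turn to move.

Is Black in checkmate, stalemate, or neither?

Black to move; black king on h8.
In check: no.
King squares — g7: attacked by Rg5; h7: attacked by Nf6; g8: attacked by Rg5.
Legal moves for Black: none.
Not in check and no legal moves → stalemate.

stalemate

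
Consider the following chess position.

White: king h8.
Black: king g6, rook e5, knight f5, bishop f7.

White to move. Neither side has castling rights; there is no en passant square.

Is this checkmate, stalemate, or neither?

White to move; white king on h8.
In check: no.
King squares — g7: attacked by Nf5; h7: attacked by Kg6; g8: attacked by Bf7.
Legal moves for White: none.
Not in check and no legal moves → stalemate.

stalemate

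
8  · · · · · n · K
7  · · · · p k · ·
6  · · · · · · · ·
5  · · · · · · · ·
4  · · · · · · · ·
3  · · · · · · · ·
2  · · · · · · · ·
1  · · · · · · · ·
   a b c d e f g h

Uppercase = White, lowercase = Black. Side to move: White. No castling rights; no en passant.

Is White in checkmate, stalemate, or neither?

White to move; white king on h8.
In check: no.
King squares — g7: attacked by Kf7; h7: attacked by Nf8; g8: attacked by Kf7.
Legal moves for White: none.
Not in check and no legal moves → stalemate.

stalemate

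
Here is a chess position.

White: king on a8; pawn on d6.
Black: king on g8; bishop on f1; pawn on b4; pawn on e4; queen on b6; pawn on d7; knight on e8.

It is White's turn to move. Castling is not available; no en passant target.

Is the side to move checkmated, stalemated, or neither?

White to move; white king on a8.
In check: no.
King squares — a7: attacked by Qb6; b7: attacked by Qb6; b8: attacked by Qb6.
Legal moves for White: none.
Not in check and no legal moves → stalemate.

stalemate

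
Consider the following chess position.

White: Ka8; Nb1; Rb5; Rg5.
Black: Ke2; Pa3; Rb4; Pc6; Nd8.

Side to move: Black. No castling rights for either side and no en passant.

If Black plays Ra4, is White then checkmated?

After Ra4: white king on a8; in check: yes, from the black rook on a4.
White has 2 legal replies: Kb8, Ra5.
In check but a legal move exists → not checkmate.

no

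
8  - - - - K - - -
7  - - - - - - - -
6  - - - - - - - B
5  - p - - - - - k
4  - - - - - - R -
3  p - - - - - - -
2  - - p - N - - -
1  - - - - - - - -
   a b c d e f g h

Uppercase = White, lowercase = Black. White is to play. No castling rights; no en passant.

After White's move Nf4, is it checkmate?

After Nf4: black king on h5; in check: yes, from the white knight on f4.
Black has 2 legal replies: Kxh6, Kxg4.
In check but a legal move exists → not checkmate.

no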